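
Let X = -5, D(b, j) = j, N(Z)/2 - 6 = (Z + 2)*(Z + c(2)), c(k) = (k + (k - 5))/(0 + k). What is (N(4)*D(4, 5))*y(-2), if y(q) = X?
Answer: -1350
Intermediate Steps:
c(k) = (-5 + 2*k)/k (c(k) = (k + (-5 + k))/k = (-5 + 2*k)/k)
N(Z) = 12 + 2*(2 + Z)*(-½ + Z) (N(Z) = 12 + 2*((Z + 2)*(Z + (2 - 5/2))) = 12 + 2*((2 + Z)*(Z + (2 - 5*½))) = 12 + 2*((2 + Z)*(Z + (2 - 5/2))) = 12 + 2*((2 + Z)*(Z - ½)) = 12 + 2*((2 + Z)*(-½ + Z)) = 12 + 2*(2 + Z)*(-½ + Z))
y(q) = -5
(N(4)*D(4, 5))*y(-2) = ((10 + 2*4² + 3*4)*5)*(-5) = ((10 + 2*16 + 12)*5)*(-5) = ((10 + 32 + 12)*5)*(-5) = (54*5)*(-5) = 270*(-5) = -1350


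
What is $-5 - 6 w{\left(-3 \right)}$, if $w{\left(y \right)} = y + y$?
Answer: $31$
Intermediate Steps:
$w{\left(y \right)} = 2 y$
$-5 - 6 w{\left(-3 \right)} = -5 - 6 \cdot 2 \left(-3\right) = -5 - -36 = -5 + 36 = 31$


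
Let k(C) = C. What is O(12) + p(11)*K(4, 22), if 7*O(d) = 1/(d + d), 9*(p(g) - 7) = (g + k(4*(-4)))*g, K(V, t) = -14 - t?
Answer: -5375/168 ≈ -31.994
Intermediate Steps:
p(g) = 7 + g*(-16 + g)/9 (p(g) = 7 + ((g + 4*(-4))*g)/9 = 7 + ((g - 16)*g)/9 = 7 + ((-16 + g)*g)/9 = 7 + (g*(-16 + g))/9 = 7 + g*(-16 + g)/9)
O(d) = 1/(14*d) (O(d) = 1/(7*(d + d)) = 1/(7*((2*d))) = (1/(2*d))/7 = 1/(14*d))
O(12) + p(11)*K(4, 22) = (1/14)/12 + (7 - 16/9*11 + (⅑)*11²)*(-14 - 1*22) = (1/14)*(1/12) + (7 - 176/9 + (⅑)*121)*(-14 - 22) = 1/168 + (7 - 176/9 + 121/9)*(-36) = 1/168 + (8/9)*(-36) = 1/168 - 32 = -5375/168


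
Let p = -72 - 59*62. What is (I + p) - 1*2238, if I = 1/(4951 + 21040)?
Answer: -155114287/25991 ≈ -5968.0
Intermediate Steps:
p = -3730 (p = -72 - 3658 = -3730)
I = 1/25991 ≈ 3.8475e-5
(I + p) - 1*2238 = (1/25991 - 3730) - 1*2238 = -96946429/25991 - 2238 = -155114287/25991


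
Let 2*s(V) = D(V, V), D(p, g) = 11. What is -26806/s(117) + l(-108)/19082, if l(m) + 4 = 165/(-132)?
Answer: -584585281/119944 ≈ -4873.8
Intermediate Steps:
s(V) = 11/2 (s(V) = (½)*11 = 11/2)
l(m) = -21/4 (l(m) = -4 + 165/(-132) = -4 + 165*(-1/132) = -4 - 5/4 = -21/4)
-26806/s(117) + l(-108)/19082 = -26806/11/2 - 21/4/19082 = -26806*2/11 - 21/4*1/19082 = -53612/11 - 3/10904 = -584585281/119944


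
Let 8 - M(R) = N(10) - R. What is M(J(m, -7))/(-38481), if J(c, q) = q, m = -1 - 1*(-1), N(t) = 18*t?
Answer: 179/38481 ≈ 0.0046516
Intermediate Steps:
m = 0 (m = -1 + 1 = 0)
M(R) = -172 + R (M(R) = 8 - (18*10 - R) = 8 - (180 - R) = 8 + (-180 + R) = -172 + R)
M(J(m, -7))/(-38481) = (-172 - 7)/(-38481) = -179*(-1/38481) = 179/38481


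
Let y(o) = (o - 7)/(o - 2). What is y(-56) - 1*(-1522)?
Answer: 88339/58 ≈ 1523.1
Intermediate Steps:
y(o) = (-7 + o)/(-2 + o)
y(-56) - 1*(-1522) = (-7 - 56)/(-2 - 56) - 1*(-1522) = -63/(-58) + 1522 = -1/58*(-63) + 1522 = 63/58 + 1522 = 88339/58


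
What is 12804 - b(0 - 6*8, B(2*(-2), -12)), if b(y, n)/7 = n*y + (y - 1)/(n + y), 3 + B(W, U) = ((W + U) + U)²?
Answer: 201736603/733 ≈ 2.7522e+5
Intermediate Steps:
B(W, U) = -3 + (W + 2*U)² (B(W, U) = -3 + ((W + U) + U)² = -3 + ((U + W) + U)² = -3 + (W + 2*U)²)
b(y, n) = 7*n*y + 7*(-1 + y)/(n + y) (b(y, n) = 7*(n*y + (y - 1)/(n + y)) = 7*(n*y + (-1 + y)/(n + y)) = 7*n*y + 7*(-1 + y)/(n + y))
12804 - b(0 - 6*8, B(2*(-2), -12)) = 12804 - 7*(-1 + (0 - 6*8) + (-3 + (2*(-2) + 2*(-12))²)*(0 - 6*8)² + (0 - 6*8)*(-3 + (2*(-2) + 2*(-12))²)²)/((-3 + (2*(-2) + 2*(-12))²) + (0 - 6*8)) = 12804 - 7*(-1 + (0 - 48) + (-3 + (-4 - 24)²)*(0 - 48)² + (0 - 48)*(-3 + (-4 - 24)²)²)/((-3 + (-4 - 24)²) + (0 - 48)) = 12804 - 7*(-1 - 48 + (-3 + (-28)²)*(-48)² - 48*(-3 + (-28)²)²)/((-3 + (-28)²) - 48) = 12804 - 7*(-1 - 48 + (-3 + 784)*2304 - 48*(-3 + 784)²)/((-3 + 784) - 48) = 12804 - 7*(-1 - 48 + 781*2304 - 48*781²)/(781 - 48) = 12804 - 7*(-1 - 48 + 1799424 - 48*609961)/733 = 12804 - 7*(-1 - 48 + 1799424 - 29278128)/733 = 12804 - 7*(-27478753)/733 = 12804 - 1*(-192351271/733) = 12804 + 192351271/733 = 201736603/733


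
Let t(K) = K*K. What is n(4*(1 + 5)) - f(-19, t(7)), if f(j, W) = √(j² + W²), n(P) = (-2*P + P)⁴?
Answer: 331776 - √2762 ≈ 3.3172e+5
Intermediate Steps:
t(K) = K²
n(P) = P⁴ (n(P) = (-P)⁴ = P⁴)
f(j, W) = √(W² + j²)
n(4*(1 + 5)) - f(-19, t(7)) = (4*(1 + 5))⁴ - √((7²)² + (-19)²) = (4*6)⁴ - √(49² + 361) = 24⁴ - √(2401 + 361) = 331776 - √2762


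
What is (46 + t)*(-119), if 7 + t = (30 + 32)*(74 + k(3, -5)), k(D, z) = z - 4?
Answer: -484211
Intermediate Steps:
k(D, z) = -4 + z
t = 4023 (t = -7 + (30 + 32)*(74 + (-4 - 5)) = -7 + 62*(74 - 9) = -7 + 62*65 = -7 + 4030 = 4023)
(46 + t)*(-119) = (46 + 4023)*(-119) = 4069*(-119) = -484211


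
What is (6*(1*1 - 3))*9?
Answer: -108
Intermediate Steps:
(6*(1*1 - 3))*9 = (6*(1 - 3))*9 = (6*(-2))*9 = -12*9 = -108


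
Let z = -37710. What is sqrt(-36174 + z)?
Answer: 2*I*sqrt(18471) ≈ 271.82*I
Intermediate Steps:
sqrt(-36174 + z) = sqrt(-36174 - 37710) = sqrt(-73884) = 2*I*sqrt(18471)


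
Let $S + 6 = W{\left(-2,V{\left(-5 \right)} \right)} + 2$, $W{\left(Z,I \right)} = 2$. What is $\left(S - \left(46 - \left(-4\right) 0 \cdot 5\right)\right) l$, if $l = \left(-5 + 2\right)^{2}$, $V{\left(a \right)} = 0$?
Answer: $-432$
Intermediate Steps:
$l = 9$ ($l = \left(-3\right)^{2} = 9$)
$S = -2$ ($S = -6 + \left(2 + 2\right) = -6 + 4 = -2$)
$\left(S - \left(46 - \left(-4\right) 0 \cdot 5\right)\right) l = \left(-2 - \left(46 - \left(-4\right) 0 \cdot 5\right)\right) 9 = \left(-2 + \left(\left(0 \cdot 5 - 31\right) - 15\right)\right) 9 = \left(-2 + \left(\left(0 - 31\right) - 15\right)\right) 9 = \left(-2 - 46\right) 9 = \left(-48\right) 9 = -432$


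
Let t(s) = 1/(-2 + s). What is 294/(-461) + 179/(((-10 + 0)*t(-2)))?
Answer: 163568/2305 ≈ 70.962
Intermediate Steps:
294/(-461) + 179/(((-10 + 0)*t(-2))) = 294/(-461) + 179/(((-10 + 0)/(-2 - 2))) = 294*(-1/461) + 179/((-10/(-4))) = -294/461 + 179/((-10*(-1/4))) = -294/461 + 179/(5/2) = -294/461 + 179*(2/5) = -294/461 + 358/5 = 163568/2305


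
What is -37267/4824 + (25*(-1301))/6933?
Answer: -138424237/11148264 ≈ -12.417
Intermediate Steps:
-37267/4824 + (25*(-1301))/6933 = -37267*1/4824 - 32525*1/6933 = -37267/4824 - 32525/6933 = -138424237/11148264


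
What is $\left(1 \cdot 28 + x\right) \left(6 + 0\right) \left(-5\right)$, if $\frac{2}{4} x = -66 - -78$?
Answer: $-1560$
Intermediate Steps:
$x = 24$ ($x = 2 \left(-66 - -78\right) = 2 \left(-66 + 78\right) = 2 \cdot 12 = 24$)
$\left(1 \cdot 28 + x\right) \left(6 + 0\right) \left(-5\right) = \left(1 \cdot 28 + 24\right) \left(6 + 0\right) \left(-5\right) = \left(28 + 24\right) 6 \left(-5\right) = 52 \left(-30\right) = -1560$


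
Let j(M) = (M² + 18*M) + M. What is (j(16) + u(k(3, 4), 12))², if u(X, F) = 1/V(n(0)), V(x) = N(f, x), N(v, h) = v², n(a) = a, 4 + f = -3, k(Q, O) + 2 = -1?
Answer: 753008481/2401 ≈ 3.1362e+5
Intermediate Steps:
k(Q, O) = -3 (k(Q, O) = -2 - 1 = -3)
f = -7 (f = -4 - 3 = -7)
j(M) = M² + 19*M
V(x) = 49 (V(x) = (-7)² = 49)
u(X, F) = 1/49
(j(16) + u(k(3, 4), 12))² = (16*(19 + 16) + 1/49)² = (16*35 + 1/49)² = (560 + 1/49)² = (27441/49)² = 753008481/2401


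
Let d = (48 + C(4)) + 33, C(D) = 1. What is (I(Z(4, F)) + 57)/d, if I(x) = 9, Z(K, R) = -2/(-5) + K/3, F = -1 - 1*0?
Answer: 33/41 ≈ 0.80488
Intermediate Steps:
F = -1 (F = -1 + 0 = -1)
Z(K, R) = 2/5 + K/3 (Z(K, R) = -2*(-1/5) + K*(1/3) = 2/5 + K/3)
d = 82 (d = (48 + 1) + 33 = 49 + 33 = 82)
(I(Z(4, F)) + 57)/d = (9 + 57)/82 = (1/82)*66 = 33/41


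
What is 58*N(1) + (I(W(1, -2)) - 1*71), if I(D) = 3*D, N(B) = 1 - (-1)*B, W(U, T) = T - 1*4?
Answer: 27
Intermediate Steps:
W(U, T) = -4 + T (W(U, T) = T - 4 = -4 + T)
N(B) = 1 + B
58*N(1) + (I(W(1, -2)) - 1*71) = 58*(1 + 1) + (3*(-4 - 2) - 1*71) = 58*2 + (3*(-6) - 71) = 116 + (-18 - 71) = 116 - 89 = 27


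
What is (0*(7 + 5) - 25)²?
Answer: 625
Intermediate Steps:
(0*(7 + 5) - 25)² = (0*12 - 25)² = (0 - 25)² = (-25)² = 625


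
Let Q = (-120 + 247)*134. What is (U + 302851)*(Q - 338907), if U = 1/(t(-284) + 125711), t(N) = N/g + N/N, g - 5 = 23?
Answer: -85777795733291330/879913 ≈ -9.7484e+10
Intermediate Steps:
g = 28 (g = 5 + 23 = 28)
t(N) = 1 + N/28 (t(N) = N/28 + N/N = N*(1/28) + 1 = N/28 + 1 = 1 + N/28)
U = 7/879913 (U = 1/((1 + (1/28)*(-284)) + 125711) = 1/((1 - 71/7) + 125711) = 1/(-64/7 + 125711) = 1/(879913/7) = 7/879913 ≈ 7.9553e-6)
Q = 17018 (Q = 127*134 = 17018)
(U + 302851)*(Q - 338907) = (7/879913 + 302851)*(17018 - 338907) = (266482531970/879913)*(-321889) = -85777795733291330/879913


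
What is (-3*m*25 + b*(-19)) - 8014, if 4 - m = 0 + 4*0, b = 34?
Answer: -8960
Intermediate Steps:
m = 4 (m = 4 - (0 + 4*0) = 4 - (0 + 0) = 4 - 1*0 = 4 + 0 = 4)
(-3*m*25 + b*(-19)) - 8014 = (-3*4*25 + 34*(-19)) - 8014 = (-12*25 - 646) - 8014 = (-300 - 646) - 8014 = -946 - 8014 = -8960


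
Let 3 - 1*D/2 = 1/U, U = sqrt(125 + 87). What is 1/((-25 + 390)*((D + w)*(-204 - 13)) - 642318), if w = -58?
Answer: 184246126/640496272719067 - 79205*sqrt(53)/640496272719067 ≈ 2.8676e-7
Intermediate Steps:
U = 2*sqrt(53) (U = sqrt(212) = 2*sqrt(53) ≈ 14.560)
D = 6 - sqrt(53)/53 (D = 6 - 2*sqrt(53)/106 = 6 - sqrt(53)/53 ≈ 5.8626)
1/((-25 + 390)*((D + w)*(-204 - 13)) - 642318) = 1/((-25 + 390)*(((6 - sqrt(53)/53) - 58)*(-204 - 13)) - 642318) = 1/(365*((-52 - sqrt(53)/53)*(-217)) - 642318) = 1/(365*(11284 + 217*sqrt(53)/53) - 642318) = 1/((4118660 + 79205*sqrt(53)/53) - 642318) = 1/(3476342 + 79205*sqrt(53)/53)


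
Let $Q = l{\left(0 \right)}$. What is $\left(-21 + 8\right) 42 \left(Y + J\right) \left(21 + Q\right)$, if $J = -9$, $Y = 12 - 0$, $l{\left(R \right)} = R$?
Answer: $-34398$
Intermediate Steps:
$Y = 12$ ($Y = 12 + 0 = 12$)
$Q = 0$
$\left(-21 + 8\right) 42 \left(Y + J\right) \left(21 + Q\right) = \left(-21 + 8\right) 42 \left(12 - 9\right) \left(21 + 0\right) = \left(-13\right) 42 \cdot 3 \cdot 21 = \left(-546\right) 63 = -34398$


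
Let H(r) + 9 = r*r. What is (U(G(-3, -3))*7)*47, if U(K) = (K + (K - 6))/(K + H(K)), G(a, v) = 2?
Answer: 658/3 ≈ 219.33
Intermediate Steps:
H(r) = -9 + r² (H(r) = -9 + r*r = -9 + r²)
U(K) = (-6 + 2*K)/(-9 + K + K²) (U(K) = (K + (K - 6))/(K + (-9 + K²)) = (K + (-6 + K))/(-9 + K + K²) = (-6 + 2*K)/(-9 + K + K²))
(U(G(-3, -3))*7)*47 = ((2*(-3 + 2)/(-9 + 2 + 2²))*7)*47 = ((2*(-1)/(-9 + 2 + 4))*7)*47 = ((2*(-1)/(-3))*7)*47 = ((2*(-⅓)*(-1))*7)*47 = ((⅔)*7)*47 = (14/3)*47 = 658/3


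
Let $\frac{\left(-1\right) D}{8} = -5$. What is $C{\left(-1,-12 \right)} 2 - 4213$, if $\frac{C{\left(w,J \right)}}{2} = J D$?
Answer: $-6133$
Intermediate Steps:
$D = 40$ ($D = \left(-8\right) \left(-5\right) = 40$)
$C{\left(w,J \right)} = 80 J$ ($C{\left(w,J \right)} = 2 J 40 = 2 \cdot 40 J = 80 J$)
$C{\left(-1,-12 \right)} 2 - 4213 = 80 \left(-12\right) 2 - 4213 = \left(-960\right) 2 - 4213 = -1920 - 4213 = -6133$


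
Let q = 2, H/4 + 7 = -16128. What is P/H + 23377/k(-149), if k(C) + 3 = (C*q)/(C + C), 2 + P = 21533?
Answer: -754397321/64540 ≈ -11689.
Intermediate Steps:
H = -64540 (H = -28 + 4*(-16128) = -28 - 64512 = -64540)
P = 21531 (P = -2 + 21533 = 21531)
k(C) = -2 (k(C) = -3 + (C*2)/(C + C) = -3 + (2*C)/((2*C)) = -3 + (2*C)*(1/(2*C)) = -3 + 1 = -2)
P/H + 23377/k(-149) = 21531/(-64540) + 23377/(-2) = 21531*(-1/64540) + 23377*(-½) = -21531/64540 - 23377/2 = -754397321/64540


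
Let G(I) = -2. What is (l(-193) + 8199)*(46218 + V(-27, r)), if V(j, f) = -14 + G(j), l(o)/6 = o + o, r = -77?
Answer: 271806366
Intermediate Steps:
l(o) = 12*o (l(o) = 6*(o + o) = 6*(2*o) = 12*o)
V(j, f) = -16 (V(j, f) = -14 - 2 = -16)
(l(-193) + 8199)*(46218 + V(-27, r)) = (12*(-193) + 8199)*(46218 - 16) = (-2316 + 8199)*46202 = 5883*46202 = 271806366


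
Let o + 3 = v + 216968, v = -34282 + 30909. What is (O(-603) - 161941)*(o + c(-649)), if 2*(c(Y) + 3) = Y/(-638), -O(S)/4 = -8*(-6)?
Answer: -4017069304939/116 ≈ -3.4630e+10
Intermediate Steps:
v = -3373
O(S) = -192 (O(S) = -(-32)*(-6) = -4*48 = -192)
o = 213592 (o = -3 + (-3373 + 216968) = -3 + 213595 = 213592)
c(Y) = -3 - Y/1276 (c(Y) = -3 + (Y/(-638))/2 = -3 + (Y*(-1/638))/2 = -3 + (-Y/638)/2 = -3 - Y/1276)
(O(-603) - 161941)*(o + c(-649)) = (-192 - 161941)*(213592 + (-3 - 1/1276*(-649))) = -162133*(213592 + (-3 + 59/116)) = -162133*(213592 - 289/116) = -162133*24776383/116 = -4017069304939/116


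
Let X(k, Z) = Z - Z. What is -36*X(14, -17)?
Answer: 0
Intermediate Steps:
X(k, Z) = 0
-36*X(14, -17) = -36*0 = 0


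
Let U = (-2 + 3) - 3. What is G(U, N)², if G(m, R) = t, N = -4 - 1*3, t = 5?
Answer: 25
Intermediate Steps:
N = -7 (N = -4 - 3 = -7)
U = -2 (U = 1 - 3 = -2)
G(m, R) = 5
G(U, N)² = 5² = 25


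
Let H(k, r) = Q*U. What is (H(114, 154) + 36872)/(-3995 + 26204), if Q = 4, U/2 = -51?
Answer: 36464/22209 ≈ 1.6419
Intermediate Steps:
U = -102 (U = 2*(-51) = -102)
H(k, r) = -408 (H(k, r) = 4*(-102) = -408)
(H(114, 154) + 36872)/(-3995 + 26204) = (-408 + 36872)/(-3995 + 26204) = 36464/22209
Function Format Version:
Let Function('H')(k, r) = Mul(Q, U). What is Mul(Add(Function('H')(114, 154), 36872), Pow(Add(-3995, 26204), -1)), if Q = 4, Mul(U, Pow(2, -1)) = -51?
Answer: Rational(36464, 22209) ≈ 1.6419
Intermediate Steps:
U = -102 (U = Mul(2, -51) = -102)
Function('H')(k, r) = -408 (Function('H')(k, r) = Mul(4, -102) = -408)
Mul(Add(Function('H')(114, 154), 36872), Pow(Add(-3995, 26204), -1)) = Mul(Add(-408, 36872), Pow(Add(-3995, 26204), -1)) = Mul(36464, Pow(22209, -1)) = Mul(36464, Rational(1, 22209)) = Rational(36464, 22209)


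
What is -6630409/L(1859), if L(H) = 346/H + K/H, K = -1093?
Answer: 12325930331/747 ≈ 1.6501e+7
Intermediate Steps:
L(H) = -747/H (L(H) = 346/H - 1093/H = -747/H)
-6630409/L(1859) = -6630409/((-747/1859)) = -6630409/((-747*1/1859)) = -6630409/(-747/1859) = -6630409*(-1859/747) = 12325930331/747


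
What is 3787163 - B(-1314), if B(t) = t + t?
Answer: 3789791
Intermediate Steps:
B(t) = 2*t
3787163 - B(-1314) = 3787163 - 2*(-1314) = 3787163 - 1*(-2628) = 3787163 + 2628 = 3789791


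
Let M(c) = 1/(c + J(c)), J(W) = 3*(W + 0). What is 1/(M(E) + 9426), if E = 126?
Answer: 504/4750705 ≈ 0.00010609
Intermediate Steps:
J(W) = 3*W
M(c) = 1/(4*c) (M(c) = 1/(c + 3*c) = 1/(4*c))
1/(M(E) + 9426) = 1/((1/4)/126 + 9426) = 1/((1/4)*(1/126) + 9426) = 1/(1/504 + 9426) = 1/(4750705/504) = 504/4750705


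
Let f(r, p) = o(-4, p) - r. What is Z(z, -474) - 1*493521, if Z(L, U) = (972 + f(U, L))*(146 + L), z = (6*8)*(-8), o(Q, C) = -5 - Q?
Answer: -837431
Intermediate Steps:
f(r, p) = -1 - r (f(r, p) = (-5 - 1*(-4)) - r = (-5 + 4) - r = -1 - r)
z = -384 (z = 48*(-8) = -384)
Z(L, U) = (146 + L)*(971 - U) (Z(L, U) = (972 + (-1 - U))*(146 + L) = (971 - U)*(146 + L) = (146 + L)*(971 - U))
Z(z, -474) - 1*493521 = (141766 - 146*(-474) + 971*(-384) - 1*(-384)*(-474)) - 1*493521 = (141766 + 69204 - 372864 - 182016) - 493521 = -343910 - 493521 = -837431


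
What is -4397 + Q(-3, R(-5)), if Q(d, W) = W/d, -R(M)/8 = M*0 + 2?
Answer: -13175/3 ≈ -4391.7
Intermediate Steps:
R(M) = -16 (R(M) = -8*(M*0 + 2) = -8*(0 + 2) = -8*2 = -16)
-4397 + Q(-3, R(-5)) = -4397 - 16/(-3) = -4397 - 16*(-1/3) = -4397 + 16/3 = -13175/3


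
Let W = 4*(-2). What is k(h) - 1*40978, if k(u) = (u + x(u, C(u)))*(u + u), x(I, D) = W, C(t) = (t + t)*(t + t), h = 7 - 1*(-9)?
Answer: -40722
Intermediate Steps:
W = -8
h = 16 (h = 7 + 9 = 16)
C(t) = 4*t**2 (C(t) = (2*t)*(2*t) = 4*t**2)
x(I, D) = -8
k(u) = 2*u*(-8 + u) (k(u) = (u - 8)*(u + u) = (-8 + u)*(2*u) = 2*u*(-8 + u))
k(h) - 1*40978 = 2*16*(-8 + 16) - 1*40978 = 2*16*8 - 40978 = 256 - 40978 = -40722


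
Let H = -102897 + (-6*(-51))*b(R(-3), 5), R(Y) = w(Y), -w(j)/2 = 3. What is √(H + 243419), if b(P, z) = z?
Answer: 2*√35513 ≈ 376.90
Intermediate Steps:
w(j) = -6 (w(j) = -2*3 = -6)
R(Y) = -6
H = -101367 (H = -102897 - 6*(-51)*5 = -102897 + 306*5 = -102897 + 1530 = -101367)
√(H + 243419) = √(-101367 + 243419) = √142052 = 2*√35513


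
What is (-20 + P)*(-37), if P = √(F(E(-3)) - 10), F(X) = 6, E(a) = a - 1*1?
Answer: 740 - 74*I ≈ 740.0 - 74.0*I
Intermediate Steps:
E(a) = -1 + a (E(a) = a - 1 = -1 + a)
P = 2*I (P = √(6 - 10) = √(-4) = 2*I ≈ 2.0*I)
(-20 + P)*(-37) = (-20 + 2*I)*(-37) = 740 - 74*I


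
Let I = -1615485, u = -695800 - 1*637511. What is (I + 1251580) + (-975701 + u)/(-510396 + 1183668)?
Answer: -61252339043/168318 ≈ -3.6391e+5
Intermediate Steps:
u = -1333311 (u = -695800 - 637511 = -1333311)
(I + 1251580) + (-975701 + u)/(-510396 + 1183668) = (-1615485 + 1251580) + (-975701 - 1333311)/(-510396 + 1183668) = -363905 - 2309012/673272 = -363905 - 2309012*1/673272 = -363905 - 577253/168318 = -61252339043/168318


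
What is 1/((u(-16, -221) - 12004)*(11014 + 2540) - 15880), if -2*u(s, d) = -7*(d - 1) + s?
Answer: -1/173141122 ≈ -5.7756e-9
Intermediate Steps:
u(s, d) = -7/2 - s/2 + 7*d/2 (u(s, d) = -(-7*(d - 1) + s)/2 = -(-7*(-1 + d) + s)/2 = -((7 - 7*d) + s)/2 = -(7 + s - 7*d)/2 = -7/2 - s/2 + 7*d/2)
1/((u(-16, -221) - 12004)*(11014 + 2540) - 15880) = 1/(((-7/2 - 1/2*(-16) + (7/2)*(-221)) - 12004)*(11014 + 2540) - 15880) = 1/(((-7/2 + 8 - 1547/2) - 12004)*13554 - 15880) = 1/((-769 - 12004)*13554 - 15880) = 1/(-12773*13554 - 15880) = 1/(-173125242 - 15880) = 1/(-173141122) = -1/173141122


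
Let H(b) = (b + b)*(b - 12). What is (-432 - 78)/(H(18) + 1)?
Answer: -510/217 ≈ -2.3502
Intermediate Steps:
H(b) = 2*b*(-12 + b) (H(b) = (2*b)*(-12 + b) = 2*b*(-12 + b))
(-432 - 78)/(H(18) + 1) = (-432 - 78)/(2*18*(-12 + 18) + 1) = -510/(2*18*6 + 1) = -510/(216 + 1) = -510/217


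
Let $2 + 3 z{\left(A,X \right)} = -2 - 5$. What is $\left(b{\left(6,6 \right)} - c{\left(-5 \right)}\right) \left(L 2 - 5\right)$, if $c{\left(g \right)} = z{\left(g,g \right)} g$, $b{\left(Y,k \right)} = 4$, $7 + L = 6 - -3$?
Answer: $11$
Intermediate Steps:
$z{\left(A,X \right)} = -3$ ($z{\left(A,X \right)} = - \frac{2}{3} + \frac{-2 - 5}{3} = - \frac{2}{3} + \frac{1}{3} \left(-7\right) = - \frac{2}{3} - \frac{7}{3} = -3$)
$L = 2$ ($L = -7 + \left(6 - -3\right) = -7 + \left(6 + 3\right) = -7 + 9 = 2$)
$c{\left(g \right)} = - 3 g$
$\left(b{\left(6,6 \right)} - c{\left(-5 \right)}\right) \left(L 2 - 5\right) = \left(4 - \left(-3\right) \left(-5\right)\right) \left(2 \cdot 2 - 5\right) = \left(4 - 15\right) \left(4 - 5\right) = \left(4 - 15\right) \left(-1\right) = \left(-11\right) \left(-1\right) = 11$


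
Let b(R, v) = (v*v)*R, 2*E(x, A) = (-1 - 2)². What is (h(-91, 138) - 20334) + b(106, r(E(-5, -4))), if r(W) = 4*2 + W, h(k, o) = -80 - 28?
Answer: -7759/2 ≈ -3879.5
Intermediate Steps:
h(k, o) = -108
E(x, A) = 9/2 (E(x, A) = (-1 - 2)²/2 = (½)*(-3)² = (½)*9 = 9/2)
r(W) = 8 + W
b(R, v) = R*v² (b(R, v) = v²*R = R*v²)
(h(-91, 138) - 20334) + b(106, r(E(-5, -4))) = (-108 - 20334) + 106*(8 + 9/2)² = -20442 + 106*(25/2)² = -20442 + 106*(625/4) = -20442 + 33125/2 = -7759/2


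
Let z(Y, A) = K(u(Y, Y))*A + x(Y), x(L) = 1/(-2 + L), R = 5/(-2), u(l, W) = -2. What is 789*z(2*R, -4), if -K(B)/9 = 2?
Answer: 396867/7 ≈ 56695.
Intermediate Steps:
R = -5/2 (R = 5*(-½) = -5/2 ≈ -2.5000)
K(B) = -18 (K(B) = -9*2 = -18)
z(Y, A) = 1/(-2 + Y) - 18*A (z(Y, A) = -18*A + 1/(-2 + Y) = 1/(-2 + Y) - 18*A)
789*z(2*R, -4) = 789*((1 - 18*(-4)*(-2 + 2*(-5/2)))/(-2 + 2*(-5/2))) = 789*((1 - 18*(-4)*(-2 - 5))/(-2 - 5)) = 789*((1 - 18*(-4)*(-7))/(-7)) = 789*(-(1 - 504)/7) = 789*(-⅐*(-503)) = 789*(503/7) = 396867/7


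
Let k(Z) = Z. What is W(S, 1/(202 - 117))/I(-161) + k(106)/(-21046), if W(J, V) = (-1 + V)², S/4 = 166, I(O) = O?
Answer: -1142027/102862325 ≈ -0.011102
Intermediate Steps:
S = 664 (S = 4*166 = 664)
W(S, 1/(202 - 117))/I(-161) + k(106)/(-21046) = (-1 + 1/(202 - 117))²/(-161) + 106/(-21046) = (-1 + 1/85)²*(-1/161) + 106*(-1/21046) = (-1 + 1/85)²*(-1/161) - 53/10523 = (-84/85)²*(-1/161) - 53/10523 = (7056/7225)*(-1/161) - 53/10523 = -1008/166175 - 53/10523 = -1142027/102862325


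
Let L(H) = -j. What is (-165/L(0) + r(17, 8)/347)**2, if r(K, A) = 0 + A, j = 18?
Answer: 366071689/4334724 ≈ 84.451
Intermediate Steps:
L(H) = -18 (L(H) = -1*18 = -18)
r(K, A) = A
(-165/L(0) + r(17, 8)/347)**2 = (-165/(-18) + 8/347)**2 = (-165*(-1/18) + 8*(1/347))**2 = (55/6 + 8/347)**2 = (19133/2082)**2 = 366071689/4334724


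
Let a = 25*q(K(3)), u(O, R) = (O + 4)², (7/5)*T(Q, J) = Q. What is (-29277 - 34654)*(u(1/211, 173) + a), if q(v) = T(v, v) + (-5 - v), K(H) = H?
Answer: 371127218050/44521 ≈ 8.3360e+6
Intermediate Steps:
T(Q, J) = 5*Q/7
q(v) = -5 - 2*v/7 (q(v) = 5*v/7 + (-5 - v) = -5 - 2*v/7)
u(O, R) = (4 + O)²
a = -1025/7 (a = 25*(-5 - 2/7*3) = 25*(-5 - 6/7) = 25*(-41/7) = -1025/7 ≈ -146.43)
(-29277 - 34654)*(u(1/211, 173) + a) = (-29277 - 34654)*((4 + 1/211)² - 1025/7) = -63931*((4 + 1/211)² - 1025/7) = -63931*((845/211)² - 1025/7) = -63931*(714025/44521 - 1025/7) = -63931*(-40635850/311647) = 371127218050/44521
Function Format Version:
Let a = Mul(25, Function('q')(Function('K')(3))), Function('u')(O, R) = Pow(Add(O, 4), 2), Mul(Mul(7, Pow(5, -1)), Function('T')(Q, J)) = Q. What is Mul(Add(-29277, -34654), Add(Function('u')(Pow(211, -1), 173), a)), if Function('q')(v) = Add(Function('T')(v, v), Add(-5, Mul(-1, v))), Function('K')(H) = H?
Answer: Rational(371127218050, 44521) ≈ 8.3360e+6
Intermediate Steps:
Function('T')(Q, J) = Mul(Rational(5, 7), Q)
Function('q')(v) = Add(-5, Mul(Rational(-2, 7), v)) (Function('q')(v) = Add(Mul(Rational(5, 7), v), Add(-5, Mul(-1, v))) = Add(-5, Mul(Rational(-2, 7), v)))
Function('u')(O, R) = Pow(Add(4, O), 2)
a = Rational(-1025, 7) (a = Mul(25, Add(-5, Mul(Rational(-2, 7), 3))) = Mul(25, Add(-5, Rational(-6, 7))) = Mul(25, Rational(-41, 7)) = Rational(-1025, 7) ≈ -146.43)
Mul(Add(-29277, -34654), Add(Function('u')(Pow(211, -1), 173), a)) = Mul(Add(-29277, -34654), Add(Pow(Add(4, Pow(211, -1)), 2), Rational(-1025, 7))) = Mul(-63931, Add(Pow(Add(4, Rational(1, 211)), 2), Rational(-1025, 7))) = Mul(-63931, Add(Pow(Rational(845, 211), 2), Rational(-1025, 7))) = Mul(-63931, Add(Rational(714025, 44521), Rational(-1025, 7))) = Mul(-63931, Rational(-40635850, 311647)) = Rational(371127218050, 44521)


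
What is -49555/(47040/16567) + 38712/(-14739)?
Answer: -806814074113/46221504 ≈ -17455.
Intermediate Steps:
-49555/(47040/16567) + 38712/(-14739) = -49555/(47040*(1/16567)) + 38712*(-1/14739) = -49555/47040/16567 - 12904/4913 = -49555*16567/47040 - 12904/4913 = -164195537/9408 - 12904/4913 = -806814074113/46221504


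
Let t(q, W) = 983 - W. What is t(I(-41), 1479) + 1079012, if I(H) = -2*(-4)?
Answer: 1078516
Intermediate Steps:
I(H) = 8
t(I(-41), 1479) + 1079012 = (983 - 1*1479) + 1079012 = (983 - 1479) + 1079012 = -496 + 1079012 = 1078516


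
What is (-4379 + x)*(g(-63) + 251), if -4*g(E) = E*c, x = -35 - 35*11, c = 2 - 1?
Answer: -5120533/4 ≈ -1.2801e+6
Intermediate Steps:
c = 1
x = -420 (x = -35 - 385 = -420)
g(E) = -E/4
(-4379 + x)*(g(-63) + 251) = (-4379 - 420)*(-1/4*(-63) + 251) = -4799*(63/4 + 251) = -4799*1067/4 = -5120533/4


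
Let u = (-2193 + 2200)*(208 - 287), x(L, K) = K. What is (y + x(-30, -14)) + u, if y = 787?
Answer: 220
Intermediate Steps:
u = -553 (u = 7*(-79) = -553)
(y + x(-30, -14)) + u = (787 - 14) - 553 = 773 - 553 = 220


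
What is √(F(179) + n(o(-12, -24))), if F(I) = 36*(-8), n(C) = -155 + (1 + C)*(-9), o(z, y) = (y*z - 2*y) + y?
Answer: 2*I*√815 ≈ 57.096*I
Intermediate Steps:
o(z, y) = -y + y*z (o(z, y) = (-2*y + y*z) + y = -y + y*z)
n(C) = -164 - 9*C (n(C) = -155 + (-9 - 9*C) = -164 - 9*C)
F(I) = -288
√(F(179) + n(o(-12, -24))) = √(-288 + (-164 - (-216)*(-1 - 12))) = √(-288 + (-164 - (-216)*(-13))) = √(-288 + (-164 - 9*312)) = √(-288 + (-164 - 2808)) = √(-288 - 2972) = √(-3260) = 2*I*√815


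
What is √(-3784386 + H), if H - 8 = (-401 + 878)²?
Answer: I*√3556849 ≈ 1886.0*I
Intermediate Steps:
H = 227537 (H = 8 + (-401 + 878)² = 8 + 477² = 8 + 227529 = 227537)
√(-3784386 + H) = √(-3784386 + 227537) = √(-3556849) = I*√3556849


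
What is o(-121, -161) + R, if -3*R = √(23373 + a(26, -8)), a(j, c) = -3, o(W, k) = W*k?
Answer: 19481 - √23370/3 ≈ 19430.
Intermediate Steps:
R = -√23370/3 (R = -√(23373 - 3)/3 = -√23370/3 ≈ -50.958)
o(-121, -161) + R = -121*(-161) - √23370/3 = 19481 - √23370/3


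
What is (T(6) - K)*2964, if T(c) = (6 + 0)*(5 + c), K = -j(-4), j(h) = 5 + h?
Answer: 198588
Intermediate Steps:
K = -1 (K = -(5 - 4) = -1*1 = -1)
T(c) = 30 + 6*c (T(c) = 6*(5 + c) = 30 + 6*c)
(T(6) - K)*2964 = ((30 + 6*6) - 1*(-1))*2964 = ((30 + 36) + 1)*2964 = (66 + 1)*2964 = 67*2964 = 198588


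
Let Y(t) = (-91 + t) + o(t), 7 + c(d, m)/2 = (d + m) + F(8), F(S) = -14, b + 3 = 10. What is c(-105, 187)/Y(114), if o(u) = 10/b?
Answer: 854/171 ≈ 4.9941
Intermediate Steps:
b = 7 (b = -3 + 10 = 7)
o(u) = 10/7
c(d, m) = -42 + 2*d + 2*m (c(d, m) = -14 + 2*((d + m) - 14) = -14 + 2*(-14 + d + m) = -14 + (-28 + 2*d + 2*m) = -42 + 2*d + 2*m)
Y(t) = -627/7 + t (Y(t) = (-91 + t) + 10/7 = -627/7 + t)
c(-105, 187)/Y(114) = (-42 + 2*(-105) + 2*187)/(-627/7 + 114) = (-42 - 210 + 374)/(171/7) = 122*(7/171) = 854/171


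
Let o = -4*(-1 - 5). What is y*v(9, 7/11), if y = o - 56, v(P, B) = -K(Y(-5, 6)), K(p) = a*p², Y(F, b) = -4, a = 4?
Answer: 2048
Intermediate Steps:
K(p) = 4*p²
o = 24 (o = -4*(-6) = 24)
v(P, B) = -64 (v(P, B) = -4*(-4)² = -4*16 = -1*64 = -64)
y = -32 (y = 24 - 56 = -32)
y*v(9, 7/11) = -32*(-64) = 2048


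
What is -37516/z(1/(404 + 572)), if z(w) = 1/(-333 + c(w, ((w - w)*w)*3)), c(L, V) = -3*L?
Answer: 3048278169/244 ≈ 1.2493e+7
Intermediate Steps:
c(L, V) = -3*L
z(w) = 1/(-333 - 3*w)
-37516/z(1/(404 + 572)) = -(-12492828 - 112548/(404 + 572)) = -37516/((-1/(333 + 3/976))) = -37516/((-1/325011/976)) = -37516/((-1*976/325011)) = -37516/(-976/325011) = -37516*(-325011/976) = 3048278169/244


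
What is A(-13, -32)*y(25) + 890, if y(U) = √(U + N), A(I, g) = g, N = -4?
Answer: 890 - 32*√21 ≈ 743.36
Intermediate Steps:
y(U) = √(-4 + U) (y(U) = √(U - 4) = √(-4 + U))
A(-13, -32)*y(25) + 890 = -32*√(-4 + 25) + 890 = -32*√21 + 890 = 890 - 32*√21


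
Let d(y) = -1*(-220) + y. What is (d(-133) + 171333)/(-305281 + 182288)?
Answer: -171420/122993 ≈ -1.3937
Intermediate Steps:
d(y) = 220 + y
(d(-133) + 171333)/(-305281 + 182288) = ((220 - 133) + 171333)/(-305281 + 182288) = (87 + 171333)/(-122993) = 171420*(-1/122993) = -171420/122993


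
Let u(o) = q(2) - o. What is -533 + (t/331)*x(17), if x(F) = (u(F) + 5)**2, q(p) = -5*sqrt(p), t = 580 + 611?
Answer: 54631/331 + 142920*sqrt(2)/331 ≈ 775.68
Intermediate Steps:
t = 1191
u(o) = -o - 5*sqrt(2) (u(o) = -5*sqrt(2) - o = -o - 5*sqrt(2))
x(F) = (5 - F - 5*sqrt(2))**2 (x(F) = ((-F - 5*sqrt(2)) + 5)**2 = (5 - F - 5*sqrt(2))**2)
-533 + (t/331)*x(17) = -533 + (1191/331)*(-5 + 17 + 5*sqrt(2))**2 = -533 + (1191*(1/331))*(12 + 5*sqrt(2))**2 = -533 + 1191*(12 + 5*sqrt(2))**2/331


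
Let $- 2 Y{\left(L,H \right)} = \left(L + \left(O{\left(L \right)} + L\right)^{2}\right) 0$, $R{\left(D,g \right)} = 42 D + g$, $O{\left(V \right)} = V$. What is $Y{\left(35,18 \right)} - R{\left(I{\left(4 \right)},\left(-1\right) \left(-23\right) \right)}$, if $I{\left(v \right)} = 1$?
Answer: $-65$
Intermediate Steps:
$R{\left(D,g \right)} = g + 42 D$
$Y{\left(L,H \right)} = 0$ ($Y{\left(L,H \right)} = - \frac{\left(L + \left(L + L\right)^{2}\right) 0}{2} = - \frac{\left(L + \left(2 L\right)^{2}\right) 0}{2} = - \frac{\left(L + 4 L^{2}\right) 0}{2} = \left(- \frac{1}{2}\right) 0 = 0$)
$Y{\left(35,18 \right)} - R{\left(I{\left(4 \right)},\left(-1\right) \left(-23\right) \right)} = 0 - \left(\left(-1\right) \left(-23\right) + 42 \cdot 1\right) = 0 - \left(23 + 42\right) = 0 - 65 = -65$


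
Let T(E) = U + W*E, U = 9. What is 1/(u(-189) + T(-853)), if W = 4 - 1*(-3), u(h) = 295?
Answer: -1/5667 ≈ -0.00017646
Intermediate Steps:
W = 7 (W = 4 + 3 = 7)
T(E) = 9 + 7*E
1/(u(-189) + T(-853)) = 1/(295 + (9 + 7*(-853))) = 1/(295 + (9 - 5971)) = 1/(295 - 5962) = 1/(-5667) = -1/5667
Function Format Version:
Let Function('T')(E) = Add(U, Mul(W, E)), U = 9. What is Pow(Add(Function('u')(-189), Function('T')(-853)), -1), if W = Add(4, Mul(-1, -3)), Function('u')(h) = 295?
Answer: Rational(-1, 5667) ≈ -0.00017646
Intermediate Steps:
W = 7 (W = Add(4, 3) = 7)
Function('T')(E) = Add(9, Mul(7, E))
Pow(Add(Function('u')(-189), Function('T')(-853)), -1) = Pow(Add(295, Add(9, Mul(7, -853))), -1) = Pow(Add(295, Add(9, -5971)), -1) = Pow(Add(295, -5962), -1) = Pow(-5667, -1) = Rational(-1, 5667)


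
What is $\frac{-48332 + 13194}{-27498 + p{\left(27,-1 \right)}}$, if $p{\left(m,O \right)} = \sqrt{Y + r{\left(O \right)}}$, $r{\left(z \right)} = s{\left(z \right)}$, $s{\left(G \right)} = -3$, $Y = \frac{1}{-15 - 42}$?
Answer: $\frac{13768702317}{10774995100} + \frac{17569 i \sqrt{2451}}{10774995100} \approx 1.2778 + 8.0724 \cdot 10^{-5} i$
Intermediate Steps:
$Y = - \frac{1}{57}$ ($Y = \frac{1}{-57} = - \frac{1}{57} \approx -0.017544$)
$r{\left(z \right)} = -3$
$p{\left(m,O \right)} = \frac{2 i \sqrt{2451}}{57}$ ($p{\left(m,O \right)} = \sqrt{- \frac{1}{57} - 3} = \sqrt{- \frac{172}{57}} = \frac{2 i \sqrt{2451}}{57}$)
$\frac{-48332 + 13194}{-27498 + p{\left(27,-1 \right)}} = \frac{-48332 + 13194}{-27498 + \frac{2 i \sqrt{2451}}{57}} = - \frac{35138}{-27498 + \frac{2 i \sqrt{2451}}{57}}$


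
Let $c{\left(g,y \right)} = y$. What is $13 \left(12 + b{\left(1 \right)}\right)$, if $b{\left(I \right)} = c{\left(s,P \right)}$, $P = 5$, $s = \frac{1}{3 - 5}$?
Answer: $221$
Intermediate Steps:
$s = - \frac{1}{2}$ ($s = \frac{1}{-2} = - \frac{1}{2} \approx -0.5$)
$b{\left(I \right)} = 5$
$13 \left(12 + b{\left(1 \right)}\right) = 13 \left(12 + 5\right) = 13 \cdot 17 = 221$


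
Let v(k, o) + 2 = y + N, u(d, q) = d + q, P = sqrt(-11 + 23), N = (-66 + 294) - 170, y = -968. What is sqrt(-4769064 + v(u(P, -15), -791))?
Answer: 2*I*sqrt(1192494) ≈ 2184.0*I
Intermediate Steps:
N = 58 (N = 228 - 170 = 58)
P = 2*sqrt(3) (P = sqrt(12) = 2*sqrt(3) ≈ 3.4641)
v(k, o) = -912 (v(k, o) = -2 + (-968 + 58) = -2 - 910 = -912)
sqrt(-4769064 + v(u(P, -15), -791)) = sqrt(-4769064 - 912) = sqrt(-4769976) = 2*I*sqrt(1192494)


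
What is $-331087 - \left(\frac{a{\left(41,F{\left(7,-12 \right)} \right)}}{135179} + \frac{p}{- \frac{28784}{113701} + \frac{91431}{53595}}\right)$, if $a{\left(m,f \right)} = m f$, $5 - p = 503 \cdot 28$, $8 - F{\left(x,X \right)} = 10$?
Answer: $- \frac{6105279020700659242}{18996120491183} \approx -3.214 \cdot 10^{5}$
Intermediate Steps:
$F{\left(x,X \right)} = -2$ ($F{\left(x,X \right)} = 8 - 10 = -2$)
$p = -14079$ ($p = 5 - 503 \cdot 28 = 5 - 14084 = -14079$)
$a{\left(m,f \right)} = f m$
$-331087 - \left(\frac{a{\left(41,F{\left(7,-12 \right)} \right)}}{135179} + \frac{p}{- \frac{28784}{113701} + \frac{91431}{53595}}\right) = -331087 - \left(\frac{\left(-2\right) 41}{135179} - \frac{14079}{- \frac{28784}{113701} + \frac{91431}{53595}}\right) = -331087 - \left(\left(-82\right) \frac{1}{135179} - \frac{14079}{\left(-28784\right) \frac{1}{113701} + 91431 \cdot \frac{1}{53595}}\right) = -331087 - \left(- \frac{82}{135179} - \frac{14079}{- \frac{4112}{16243} + \frac{10159}{5955}}\right) = -331087 - \left(- \frac{82}{135179} - \frac{14079}{\frac{140525677}{96727065}}\right) = -331087 - \left(- \frac{82}{135179} - \frac{1361820348135}{140525677}\right) = -331087 - - \frac{184089524363646679}{18996120491183} = -331087 + \frac{184089524363646679}{18996120491183} = - \frac{6105279020700659242}{18996120491183}$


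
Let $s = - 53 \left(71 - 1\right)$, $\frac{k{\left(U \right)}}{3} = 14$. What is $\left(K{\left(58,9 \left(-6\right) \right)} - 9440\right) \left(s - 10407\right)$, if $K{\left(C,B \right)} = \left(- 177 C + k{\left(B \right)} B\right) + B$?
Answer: $310969276$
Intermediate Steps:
$k{\left(U \right)} = 42$ ($k{\left(U \right)} = 3 \cdot 14 = 42$)
$s = -3710$ ($s = \left(-53\right) 70 = -3710$)
$K{\left(C,B \right)} = - 177 C + 43 B$ ($K{\left(C,B \right)} = \left(- 177 C + 42 B\right) + B = - 177 C + 43 B$)
$\left(K{\left(58,9 \left(-6\right) \right)} - 9440\right) \left(s - 10407\right) = \left(\left(\left(-177\right) 58 + 43 \cdot 9 \left(-6\right)\right) - 9440\right) \left(-3710 - 10407\right) = \left(\left(-10266 + 43 \left(-54\right)\right) - 9440\right) \left(-14117\right) = \left(\left(-10266 - 2322\right) - 9440\right) \left(-14117\right) = \left(-12588 - 9440\right) \left(-14117\right) = \left(-22028\right) \left(-14117\right) = 310969276$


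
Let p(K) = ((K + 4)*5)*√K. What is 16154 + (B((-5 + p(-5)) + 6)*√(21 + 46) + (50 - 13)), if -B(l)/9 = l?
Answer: 16191 - 9*√67 + 45*I*√335 ≈ 16117.0 + 823.63*I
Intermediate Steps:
p(K) = √K*(20 + 5*K) (p(K) = ((4 + K)*5)*√K = (20 + 5*K)*√K = √K*(20 + 5*K))
B(l) = -9*l
16154 + (B((-5 + p(-5)) + 6)*√(21 + 46) + (50 - 13)) = 16154 + ((-9*((-5 + 5*√(-5)*(4 - 5)) + 6))*√(21 + 46) + (50 - 13)) = 16154 + ((-9*((-5 + 5*(I*√5)*(-1)) + 6))*√67 + 37) = 16154 + ((-9*((-5 - 5*I*√5) + 6))*√67 + 37) = 16154 + ((-9*(1 - 5*I*√5))*√67 + 37) = 16154 + ((-9 + 45*I*√5)*√67 + 37) = 16154 + (√67*(-9 + 45*I*√5) + 37) = 16154 + (37 + √67*(-9 + 45*I*√5)) = 16191 + √67*(-9 + 45*I*√5)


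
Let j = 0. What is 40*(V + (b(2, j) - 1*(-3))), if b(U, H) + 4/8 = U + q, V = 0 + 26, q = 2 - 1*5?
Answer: 1100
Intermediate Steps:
q = -3 (q = 2 - 5 = -3)
V = 26
b(U, H) = -7/2 + U (b(U, H) = -½ + (U - 3) = -½ + (-3 + U) = -7/2 + U)
40*(V + (b(2, j) - 1*(-3))) = 40*(26 + ((-7/2 + 2) - 1*(-3))) = 40*(26 + (-3/2 + 3)) = 40*(26 + 3/2) = 40*(55/2) = 1100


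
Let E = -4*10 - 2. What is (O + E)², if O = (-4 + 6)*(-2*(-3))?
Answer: 900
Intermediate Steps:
E = -42 (E = -40 - 2 = -42)
O = 12 (O = 2*6 = 12)
(O + E)² = (12 - 42)² = (-30)² = 900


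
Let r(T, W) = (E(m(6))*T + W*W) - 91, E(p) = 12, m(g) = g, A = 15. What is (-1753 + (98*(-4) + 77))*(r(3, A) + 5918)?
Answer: -12589984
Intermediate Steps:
r(T, W) = -91 + W**2 + 12*T (r(T, W) = (12*T + W*W) - 91 = (12*T + W**2) - 91 = (W**2 + 12*T) - 91 = -91 + W**2 + 12*T)
(-1753 + (98*(-4) + 77))*(r(3, A) + 5918) = (-1753 + (98*(-4) + 77))*((-91 + 15**2 + 12*3) + 5918) = (-1753 + (-392 + 77))*((-91 + 225 + 36) + 5918) = (-1753 - 315)*(170 + 5918) = -2068*6088 = -12589984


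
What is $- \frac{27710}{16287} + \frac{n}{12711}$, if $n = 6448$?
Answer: $- \frac{27467026}{23002673} \approx -1.1941$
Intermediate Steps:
$- \frac{27710}{16287} + \frac{n}{12711} = - \frac{27710}{16287} + \frac{6448}{12711} = - \frac{27467026}{23002673}$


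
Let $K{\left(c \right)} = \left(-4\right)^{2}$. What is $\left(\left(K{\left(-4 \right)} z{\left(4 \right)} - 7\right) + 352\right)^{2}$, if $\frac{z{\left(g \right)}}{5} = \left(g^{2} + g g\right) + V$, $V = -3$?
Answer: $7102225$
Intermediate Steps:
$z{\left(g \right)} = -15 + 10 g^{2}$ ($z{\left(g \right)} = 5 \left(\left(g^{2} + g g\right) - 3\right) = 5 \left(\left(g^{2} + g^{2}\right) - 3\right) = 5 \left(2 g^{2} - 3\right) = 5 \left(-3 + 2 g^{2}\right) = -15 + 10 g^{2}$)
$K{\left(c \right)} = 16$
$\left(\left(K{\left(-4 \right)} z{\left(4 \right)} - 7\right) + 352\right)^{2} = \left(\left(16 \left(-15 + 10 \cdot 4^{2}\right) - 7\right) + 352\right)^{2} = \left(\left(16 \left(-15 + 10 \cdot 16\right) - 7\right) + 352\right)^{2} = \left(\left(16 \left(-15 + 160\right) - 7\right) + 352\right)^{2} = \left(\left(16 \cdot 145 - 7\right) + 352\right)^{2} = \left(\left(2320 - 7\right) + 352\right)^{2} = \left(2313 + 352\right)^{2} = 2665^{2} = 7102225$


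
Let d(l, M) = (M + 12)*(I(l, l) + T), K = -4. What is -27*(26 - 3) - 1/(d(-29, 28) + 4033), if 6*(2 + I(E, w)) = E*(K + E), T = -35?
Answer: -5547394/8933 ≈ -621.00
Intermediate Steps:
I(E, w) = -2 + E*(-4 + E)/6 (I(E, w) = -2 + (E*(-4 + E))/6 = -2 + E*(-4 + E)/6)
d(l, M) = (12 + M)*(-37 - 2*l/3 + l²/6) (d(l, M) = (M + 12)*((-2 - 2*l/3 + l²/6) - 35) = (12 + M)*(-37 - 2*l/3 + l²/6))
-27*(26 - 3) - 1/(d(-29, 28) + 4033) = -27*(26 - 3) - 1/((-444 - 35*28 - 8*(-29) + 2*(-29)² - ⅙*28*(12 - 1*(-29)² + 4*(-29))) + 4033) = -27*23 - 1/((-444 - 980 + 232 + 2*841 - ⅙*28*(12 - 1*841 - 116)) + 4033) = -621 - 1/((-444 - 980 + 232 + 1682 - ⅙*28*(12 - 841 - 116)) + 4033) = -621 - 1/((-444 - 980 + 232 + 1682 - ⅙*28*(-945)) + 4033) = -621 - 1/((-444 - 980 + 232 + 1682 + 4410) + 4033) = -621 - 1/(4900 + 4033) = -621 - 1/8933 = -5547394/8933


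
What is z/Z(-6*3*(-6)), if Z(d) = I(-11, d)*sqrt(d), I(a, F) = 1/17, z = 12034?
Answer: 102289*sqrt(3)/9 ≈ 19686.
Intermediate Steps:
I(a, F) = 1/17
Z(d) = sqrt(d)/17
z/Z(-6*3*(-6)) = 12034/((sqrt(-6*3*(-6))/17)) = 12034/((sqrt(-18*(-6))/17)) = 12034/((sqrt(108)/17)) = 12034/(((6*sqrt(3))/17)) = 12034/((6*sqrt(3)/17)) = 12034*(17*sqrt(3)/18) = 102289*sqrt(3)/9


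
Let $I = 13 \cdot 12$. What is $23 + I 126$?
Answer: $19679$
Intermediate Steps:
$I = 156$
$23 + I 126 = 23 + 156 \cdot 126 = 23 + 19656 = 19679$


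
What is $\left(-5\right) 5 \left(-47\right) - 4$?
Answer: $1171$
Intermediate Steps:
$\left(-5\right) 5 \left(-47\right) - 4 = \left(-25\right) \left(-47\right) - 4 = 1175 - 4 = 1171$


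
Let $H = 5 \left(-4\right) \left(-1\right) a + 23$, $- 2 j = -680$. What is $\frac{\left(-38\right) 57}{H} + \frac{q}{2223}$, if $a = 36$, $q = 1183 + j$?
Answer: $- \frac{3683429}{1651689} \approx -2.2301$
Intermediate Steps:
$j = 340$ ($j = \left(- \frac{1}{2}\right) \left(-680\right) = 340$)
$q = 1523$ ($q = 1183 + 340 = 1523$)
$H = 743$ ($H = 5 \left(-4\right) \left(-1\right) 36 + 23 = \left(-20\right) \left(-1\right) 36 + 23 = 20 \cdot 36 + 23 = 720 + 23 = 743$)
$\frac{\left(-38\right) 57}{H} + \frac{q}{2223} = \frac{\left(-38\right) 57}{743} + \frac{1523}{2223} = \left(-2166\right) \frac{1}{743} + 1523 \cdot \frac{1}{2223} = - \frac{2166}{743} + \frac{1523}{2223} = - \frac{3683429}{1651689}$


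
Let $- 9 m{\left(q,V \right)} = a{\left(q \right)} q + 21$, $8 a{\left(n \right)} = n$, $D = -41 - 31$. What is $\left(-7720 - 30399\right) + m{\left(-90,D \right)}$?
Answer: $- \frac{229403}{6} \approx -38234.0$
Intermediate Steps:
$D = -72$
$a{\left(n \right)} = \frac{n}{8}$
$m{\left(q,V \right)} = - \frac{7}{3} - \frac{q^{2}}{72}$ ($m{\left(q,V \right)} = - \frac{\frac{q}{8} q + 21}{9} = - \frac{\frac{q^{2}}{8} + 21}{9} = - \frac{21 + \frac{q^{2}}{8}}{9} = - \frac{7}{3} - \frac{q^{2}}{72}$)
$\left(-7720 - 30399\right) + m{\left(-90,D \right)} = \left(-7720 - 30399\right) - \left(\frac{7}{3} + \frac{\left(-90\right)^{2}}{72}\right) = -38119 - \frac{689}{6} = - \frac{229403}{6}$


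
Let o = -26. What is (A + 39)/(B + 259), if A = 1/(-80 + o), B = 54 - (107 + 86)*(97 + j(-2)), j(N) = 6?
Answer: -4133/2073996 ≈ -0.0019928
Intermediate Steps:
B = -19825 (B = 54 - (107 + 86)*(97 + 6) = 54 - 193*103 = 54 - 1*19879 = 54 - 19879 = -19825)
A = -1/106 (A = 1/(-80 - 26) = 1/(-106) = -1/106 ≈ -0.0094340)
(A + 39)/(B + 259) = (-1/106 + 39)/(-19825 + 259) = (4133/106)/(-19566) = (4133/106)*(-1/19566) = -4133/2073996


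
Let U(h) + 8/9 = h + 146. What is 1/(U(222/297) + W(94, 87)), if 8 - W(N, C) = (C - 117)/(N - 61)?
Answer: 99/15322 ≈ 0.0064613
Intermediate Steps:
U(h) = 1306/9 + h (U(h) = -8/9 + (h + 146) = -8/9 + (146 + h) = 1306/9 + h)
W(N, C) = 8 - (-117 + C)/(-61 + N) (W(N, C) = 8 - (C - 117)/(N - 61) = 8 - (-117 + C)/(-61 + N))
1/(U(222/297) + W(94, 87)) = 1/((1306/9 + 222/297) + (-371 - 1*87 + 8*94)/(-61 + 94)) = 1/((1306/9 + 222*(1/297)) + (-371 - 87 + 752)/33) = 1/((1306/9 + 74/99) + (1/33)*294) = 1/(14440/99 + 98/11) = 1/(15322/99) = 99/15322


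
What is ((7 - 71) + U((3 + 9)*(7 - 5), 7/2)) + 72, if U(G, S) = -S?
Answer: 9/2 ≈ 4.5000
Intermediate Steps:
((7 - 71) + U((3 + 9)*(7 - 5), 7/2)) + 72 = ((7 - 71) - 7/2) + 72 = (-64 - 7/2) + 72 = -135/2 + 72 = 9/2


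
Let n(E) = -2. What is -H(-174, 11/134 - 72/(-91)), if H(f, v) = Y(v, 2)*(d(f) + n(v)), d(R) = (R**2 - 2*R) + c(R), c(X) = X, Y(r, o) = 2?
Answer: -60896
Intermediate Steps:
d(R) = R**2 - R (d(R) = (R**2 - 2*R) + R = R**2 - R)
H(f, v) = -4 + 2*f*(-1 + f) (H(f, v) = 2*(f*(-1 + f) - 2) = 2*(-2 + f*(-1 + f)) = -4 + 2*f*(-1 + f))
-H(-174, 11/134 - 72/(-91)) = -(-4 - 2*(-174) + 2*(-174)**2) = -(-4 + 348 + 2*30276) = -(-4 + 348 + 60552) = -1*60896 = -60896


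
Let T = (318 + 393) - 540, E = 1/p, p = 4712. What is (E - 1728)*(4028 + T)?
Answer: -1799456035/248 ≈ -7.2559e+6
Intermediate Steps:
E = 1/4712 ≈ 0.00021222
T = 171 (T = 711 - 540 = 171)
(E - 1728)*(4028 + T) = (1/4712 - 1728)*(4028 + 171) = -8142335/4712*4199 = -1799456035/248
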